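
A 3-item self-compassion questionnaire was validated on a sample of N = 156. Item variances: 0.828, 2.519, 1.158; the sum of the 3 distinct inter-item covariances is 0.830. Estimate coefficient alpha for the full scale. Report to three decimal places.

Σσᵢ² = 0.828 + 2.519 + 1.158 = 4.505
Sum of distinct covariances = 0.830
Var(T) = Σσᵢ² + 2·Σcov = 4.505 + 2 × 0.830 = 6.165
α = (3/2)·(1 − 4.505/6.165) = 0.404

α = 0.404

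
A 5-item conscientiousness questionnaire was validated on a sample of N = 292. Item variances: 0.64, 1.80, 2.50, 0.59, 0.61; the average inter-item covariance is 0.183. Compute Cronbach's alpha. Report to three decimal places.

Σσᵢ² = 0.64 + 1.80 + 2.50 + 0.59 + 0.61 = 6.14
Sum of the 10 distinct covariances = 10 × 0.183 = 1.830
σ²_total = Σσᵢ² + 2·Σcov = 6.14 + 2 × 1.830 = 9.800
α = (5/4)·(1 − 6.14/9.800) = 0.467

α = 0.467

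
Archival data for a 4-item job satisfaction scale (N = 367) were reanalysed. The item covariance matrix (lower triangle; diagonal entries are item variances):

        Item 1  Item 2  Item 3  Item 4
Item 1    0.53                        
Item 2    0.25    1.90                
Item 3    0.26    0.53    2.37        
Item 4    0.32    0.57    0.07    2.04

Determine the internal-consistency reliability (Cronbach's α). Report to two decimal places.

α = 0.49

Σσᵢ² = 0.53 + 1.90 + 2.37 + 2.04 = 6.84
Sum of off-diagonal covariances = 2.00
σ²_total = 6.84 + 2 × 2.00 = 10.84
α = (k/(k−1))·(1 − Σσᵢ²/σ²_total) = (4/3)·(1 − 6.84/10.84) = 0.49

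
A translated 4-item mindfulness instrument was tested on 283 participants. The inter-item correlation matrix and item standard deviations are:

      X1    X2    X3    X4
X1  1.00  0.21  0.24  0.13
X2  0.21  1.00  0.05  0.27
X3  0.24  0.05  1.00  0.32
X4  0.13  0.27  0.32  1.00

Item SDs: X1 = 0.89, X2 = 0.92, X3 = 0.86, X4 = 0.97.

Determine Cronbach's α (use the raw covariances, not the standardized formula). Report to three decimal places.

Cronbach's α = 0.506

Σσ²ᵢ = 0.89² + 0.92² + 0.86² + 0.97² = 3.3190
Covariances σ_ij = r_ij · s_i · s_j:
  σ(X1,X2) = 0.21 × 0.89 × 0.92 = 0.1719
  σ(X1,X3) = 0.24 × 0.89 × 0.86 = 0.1837
  σ(X1,X4) = 0.13 × 0.89 × 0.97 = 0.1122
  σ(X2,X3) = 0.05 × 0.92 × 0.86 = 0.0396
  σ(X2,X4) = 0.27 × 0.92 × 0.97 = 0.2409
  σ(X3,X4) = 0.32 × 0.86 × 0.97 = 0.2669
σ²_T = Σσ²ᵢ + 2·Σσ_ij = 3.3190 + 2 × 1.0152 = 5.3494
α = (4/3)·(1 − 3.3190/5.3494) = 0.506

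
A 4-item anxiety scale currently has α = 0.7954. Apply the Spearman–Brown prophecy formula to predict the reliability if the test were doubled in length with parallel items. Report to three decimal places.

Length factor m = 2
α' = m·α / (1 + (m−1)·α)
   = 2 × 0.7954 / (1 + (2 − 1) × 0.7954)
   = 1.5908 / 1.7954 = 0.886

predicted reliability = 0.886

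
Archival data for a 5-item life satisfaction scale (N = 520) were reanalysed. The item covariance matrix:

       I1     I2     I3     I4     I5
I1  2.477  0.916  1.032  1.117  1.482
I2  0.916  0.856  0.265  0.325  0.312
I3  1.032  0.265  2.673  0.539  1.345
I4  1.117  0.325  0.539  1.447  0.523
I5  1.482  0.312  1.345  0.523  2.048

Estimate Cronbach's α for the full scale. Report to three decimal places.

Cronbach's α = 0.779

Σσ²ᵢ = 2.477 + 0.856 + 2.673 + 1.447 + 2.048 = 9.501
Sum of the distinct covariances = 7.856
total variance = 9.501 + 2 × 7.856 = 25.213
α = (k/(k−1))·(1 − Σσ²ᵢ/total variance) = (5/4)·(1 − 9.501/25.213) = 0.779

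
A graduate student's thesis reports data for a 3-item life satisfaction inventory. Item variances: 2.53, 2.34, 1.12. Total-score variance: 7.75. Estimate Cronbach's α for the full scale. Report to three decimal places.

Σσ²ᵢ = 2.53 + 2.34 + 1.12 = 5.99
α = (k/(k−1))·(1 − Σσ²ᵢ/Var(T)) = (3/2)·(1 − 5.99/7.75) = 0.341

α = 0.341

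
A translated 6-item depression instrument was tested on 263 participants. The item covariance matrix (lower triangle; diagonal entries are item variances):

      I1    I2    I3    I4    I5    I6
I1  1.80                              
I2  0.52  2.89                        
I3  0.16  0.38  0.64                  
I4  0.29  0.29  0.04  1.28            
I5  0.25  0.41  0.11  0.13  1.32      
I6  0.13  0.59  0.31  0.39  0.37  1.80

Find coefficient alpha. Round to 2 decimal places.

coefficient alpha = 0.57

sum of item variances = 1.80 + 2.89 + 0.64 + 1.28 + 1.32 + 1.80 = 9.73
Sum of off-diagonal covariances = 4.37
σ²_T = 9.73 + 2 × 4.37 = 18.47
α = (k/(k−1))·(1 − sum of item variances/σ²_T) = (6/5)·(1 − 9.73/18.47) = 0.57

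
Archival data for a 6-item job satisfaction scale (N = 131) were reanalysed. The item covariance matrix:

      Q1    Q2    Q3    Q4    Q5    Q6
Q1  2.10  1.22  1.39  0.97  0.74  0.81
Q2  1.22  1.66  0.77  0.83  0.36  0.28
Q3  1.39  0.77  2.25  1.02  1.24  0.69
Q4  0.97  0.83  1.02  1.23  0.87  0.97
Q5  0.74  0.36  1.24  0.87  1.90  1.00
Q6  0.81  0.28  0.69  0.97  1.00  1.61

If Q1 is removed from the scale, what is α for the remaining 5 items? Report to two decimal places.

Remaining items: Q2, Q3, Q4, Q5, Q6 (k = 5).
Σσ²ᵢ = 1.66 + 2.25 + 1.23 + 1.90 + 1.61 = 8.65
total variance = 8.65 + 2 × 8.03 = 24.71
α (item deleted) = (5/4)·(1 − 8.65/24.71) = 0.81

α = 0.81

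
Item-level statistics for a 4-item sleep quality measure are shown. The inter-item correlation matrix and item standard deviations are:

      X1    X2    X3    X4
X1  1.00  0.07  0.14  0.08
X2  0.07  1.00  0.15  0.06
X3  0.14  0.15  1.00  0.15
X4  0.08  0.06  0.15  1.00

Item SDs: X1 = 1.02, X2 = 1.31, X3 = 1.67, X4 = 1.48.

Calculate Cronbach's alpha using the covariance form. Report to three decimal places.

Σσ²ᵢ = 1.02² + 1.31² + 1.67² + 1.48² = 7.7358
Covariances σ_ij = r_ij · s_i · s_j:
  σ(X1,X2) = 0.07 × 1.02 × 1.31 = 0.0935
  σ(X1,X3) = 0.14 × 1.02 × 1.67 = 0.2385
  σ(X1,X4) = 0.08 × 1.02 × 1.48 = 0.1208
  σ(X2,X3) = 0.15 × 1.31 × 1.67 = 0.3282
  σ(X2,X4) = 0.06 × 1.31 × 1.48 = 0.1163
  σ(X3,X4) = 0.15 × 1.67 × 1.48 = 0.3707
σ²_T = Σσ²ᵢ + 2·Σσ_ij = 7.7358 + 2 × 1.2680 = 10.2718
α = (4/3)·(1 − 7.7358/10.2718) = 0.329

α = 0.329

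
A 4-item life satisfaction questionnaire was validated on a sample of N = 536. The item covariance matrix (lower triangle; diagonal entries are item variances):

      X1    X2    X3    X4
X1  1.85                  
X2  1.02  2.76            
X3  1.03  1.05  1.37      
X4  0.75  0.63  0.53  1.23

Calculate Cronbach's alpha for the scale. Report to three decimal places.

Σσ²ᵢ = 1.85 + 2.76 + 1.37 + 1.23 = 7.21
Sum of off-diagonal covariances = 5.01
σ²_T = 7.21 + 2 × 5.01 = 17.23
α = (k/(k−1))·(1 − Σσ²ᵢ/σ²_T) = (4/3)·(1 − 7.21/17.23) = 0.775

Cronbach's alpha = 0.775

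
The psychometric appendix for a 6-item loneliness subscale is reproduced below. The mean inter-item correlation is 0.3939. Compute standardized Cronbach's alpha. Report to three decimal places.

Standardized α = k·r̄ / (1 + (k−1)·r̄) = 6 × 0.3939 / (1 + 5 × 0.3939)
  = 2.3634 / 2.9695 = 0.796

α = 0.796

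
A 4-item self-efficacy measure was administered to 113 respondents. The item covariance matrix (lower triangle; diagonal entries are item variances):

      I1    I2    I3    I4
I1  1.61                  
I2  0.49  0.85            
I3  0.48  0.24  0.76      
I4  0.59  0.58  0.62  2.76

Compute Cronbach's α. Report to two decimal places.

Cronbach's α = 0.67

Σσ²ᵢ = 1.61 + 0.85 + 0.76 + 2.76 = 5.98
Σ_{i<j} σ_ij = 3.00
Var(T) = 5.98 + 2 × 3.00 = 11.98
α = (k/(k−1))·(1 − Σσ²ᵢ/Var(T)) = (4/3)·(1 − 5.98/11.98) = 0.67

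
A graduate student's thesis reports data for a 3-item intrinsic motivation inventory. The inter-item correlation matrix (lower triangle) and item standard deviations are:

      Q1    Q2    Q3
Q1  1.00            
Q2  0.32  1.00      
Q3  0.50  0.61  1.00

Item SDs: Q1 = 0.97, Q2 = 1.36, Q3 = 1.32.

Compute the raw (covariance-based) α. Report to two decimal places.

Σσ²ᵢ = 0.97² + 1.36² + 1.32² = 4.5329
Covariances σ_ij = r_ij · s_i · s_j:
  σ(Q1,Q2) = 0.32 × 0.97 × 1.36 = 0.4221
  σ(Q1,Q3) = 0.50 × 0.97 × 1.32 = 0.6402
  σ(Q2,Q3) = 0.61 × 1.36 × 1.32 = 1.0951
σ²_T = Σσ²ᵢ + 2·Σσ_ij = 4.5329 + 2 × 2.1574 = 8.8477
α = (3/2)·(1 − 4.5329/8.8477) = 0.73

α = 0.73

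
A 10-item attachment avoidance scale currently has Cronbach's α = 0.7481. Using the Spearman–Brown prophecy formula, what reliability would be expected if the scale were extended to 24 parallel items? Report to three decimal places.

predicted reliability = 0.877

Length factor m = 24/10 = 2.4000
α' = m·α / (1 + (m−1)·α)
   = 24/10 × 0.7481 / (1 + (24/10 − 1) × 0.7481)
   = 1.7954 / 2.0473 = 0.877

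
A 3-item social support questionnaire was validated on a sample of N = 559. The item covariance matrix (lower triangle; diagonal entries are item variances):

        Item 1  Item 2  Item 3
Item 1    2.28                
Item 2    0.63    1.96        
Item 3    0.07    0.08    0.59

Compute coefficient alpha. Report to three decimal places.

ΣVar(i) = 2.28 + 1.96 + 0.59 = 4.83
Sum of off-diagonal covariances = 0.78
Var(T) = 4.83 + 2 × 0.78 = 6.39
α = (k/(k−1))·(1 − ΣVar(i)/Var(T)) = (3/2)·(1 − 4.83/6.39) = 0.366

coefficient alpha = 0.366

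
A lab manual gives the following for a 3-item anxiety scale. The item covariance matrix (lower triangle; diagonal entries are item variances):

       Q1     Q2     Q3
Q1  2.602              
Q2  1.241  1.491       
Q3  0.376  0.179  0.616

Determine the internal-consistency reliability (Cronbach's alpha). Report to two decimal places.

ΣVar(i) = 2.602 + 1.491 + 0.616 = 4.709
Σ_{i<j} σ_ij = 1.796
σ²_total = 4.709 + 2 × 1.796 = 8.301
α = (k/(k−1))·(1 − ΣVar(i)/σ²_total) = (3/2)·(1 − 4.709/8.301) = 0.65

Cronbach's alpha = 0.65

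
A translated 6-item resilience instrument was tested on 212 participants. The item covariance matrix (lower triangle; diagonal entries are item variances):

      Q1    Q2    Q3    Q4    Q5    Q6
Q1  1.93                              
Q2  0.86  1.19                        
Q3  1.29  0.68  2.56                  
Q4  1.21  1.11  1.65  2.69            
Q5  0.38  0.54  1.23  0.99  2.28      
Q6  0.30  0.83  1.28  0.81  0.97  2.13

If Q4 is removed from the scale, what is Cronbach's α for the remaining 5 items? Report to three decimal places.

Remaining items: Q1, Q2, Q3, Q5, Q6 (k = 5).
ΣVar(i) = 1.93 + 1.19 + 2.56 + 2.28 + 2.13 = 10.09
σ²_T = 10.09 + 2 × 8.36 = 26.81
α (item deleted) = (5/4)·(1 − 10.09/26.81) = 0.780

Cronbach's α = 0.780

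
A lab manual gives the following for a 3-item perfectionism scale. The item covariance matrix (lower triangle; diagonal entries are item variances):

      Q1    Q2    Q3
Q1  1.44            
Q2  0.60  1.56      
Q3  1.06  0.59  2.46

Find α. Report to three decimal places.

α = 0.678

sum of item variances = 1.44 + 1.56 + 2.46 = 5.46
Sum of the distinct covariances = 2.25
total variance = 5.46 + 2 × 2.25 = 9.96
α = (k/(k−1))·(1 − sum of item variances/total variance) = (3/2)·(1 − 5.46/9.96) = 0.678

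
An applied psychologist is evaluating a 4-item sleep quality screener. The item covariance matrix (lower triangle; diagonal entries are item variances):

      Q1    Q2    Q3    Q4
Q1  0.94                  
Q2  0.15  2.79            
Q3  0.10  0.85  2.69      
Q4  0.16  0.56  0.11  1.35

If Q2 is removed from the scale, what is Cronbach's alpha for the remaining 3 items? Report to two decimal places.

Remaining items: Q1, Q3, Q4 (k = 3).
ΣVar(i) = 0.94 + 2.69 + 1.35 = 4.98
σ²_total = 4.98 + 2 × 0.37 = 5.72
α (item deleted) = (3/2)·(1 − 4.98/5.72) = 0.19

α = 0.19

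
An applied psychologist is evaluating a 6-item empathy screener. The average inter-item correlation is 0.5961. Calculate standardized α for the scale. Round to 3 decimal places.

Standardized α = k·r̄ / (1 + (k−1)·r̄) = 6 × 0.5961 / (1 + 5 × 0.5961)
  = 3.5766 / 3.9805 = 0.899

α = 0.899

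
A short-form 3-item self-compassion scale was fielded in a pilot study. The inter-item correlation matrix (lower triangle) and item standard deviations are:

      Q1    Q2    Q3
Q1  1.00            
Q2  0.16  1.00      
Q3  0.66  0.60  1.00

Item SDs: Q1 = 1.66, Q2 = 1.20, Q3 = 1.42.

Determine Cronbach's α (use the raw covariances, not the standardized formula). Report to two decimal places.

Σσ²ᵢ = 1.66² + 1.20² + 1.42² = 6.2120
Covariances σ_ij = r_ij · s_i · s_j:
  σ(Q1,Q2) = 0.16 × 1.66 × 1.20 = 0.3187
  σ(Q1,Q3) = 0.66 × 1.66 × 1.42 = 1.5558
  σ(Q2,Q3) = 0.60 × 1.20 × 1.42 = 1.0224
σ²_T = Σσ²ᵢ + 2·Σσ_ij = 6.2120 + 2 × 2.8969 = 12.0058
α = (3/2)·(1 − 6.2120/12.0058) = 0.72

Cronbach's α = 0.72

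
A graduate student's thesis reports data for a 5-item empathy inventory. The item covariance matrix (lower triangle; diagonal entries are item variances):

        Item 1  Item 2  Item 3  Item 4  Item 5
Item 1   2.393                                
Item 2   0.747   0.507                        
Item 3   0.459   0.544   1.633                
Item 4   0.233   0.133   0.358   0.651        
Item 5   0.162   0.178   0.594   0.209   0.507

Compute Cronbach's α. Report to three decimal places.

Σσ²ᵢ = 2.393 + 0.507 + 1.633 + 0.651 + 0.507 = 5.691
Sum of the distinct covariances = 3.617
σ²_total = 5.691 + 2 × 3.617 = 12.925
α = (k/(k−1))·(1 − Σσ²ᵢ/σ²_total) = (5/4)·(1 − 5.691/12.925) = 0.700

Cronbach's α = 0.700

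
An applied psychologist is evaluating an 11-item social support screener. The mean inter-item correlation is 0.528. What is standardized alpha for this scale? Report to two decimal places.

α = 0.92

Standardized α = k·r̄ / (1 + (k−1)·r̄) = 11 × 0.528 / (1 + 10 × 0.528)
  = 5.8080 / 6.2800 = 0.92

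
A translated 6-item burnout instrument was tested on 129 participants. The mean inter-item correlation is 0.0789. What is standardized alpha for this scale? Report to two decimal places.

Standardized α = k·r̄ / (1 + (k−1)·r̄) = 6 × 0.0789 / (1 + 5 × 0.0789)
  = 0.4734 / 1.3945 = 0.34

standardized alpha = 0.34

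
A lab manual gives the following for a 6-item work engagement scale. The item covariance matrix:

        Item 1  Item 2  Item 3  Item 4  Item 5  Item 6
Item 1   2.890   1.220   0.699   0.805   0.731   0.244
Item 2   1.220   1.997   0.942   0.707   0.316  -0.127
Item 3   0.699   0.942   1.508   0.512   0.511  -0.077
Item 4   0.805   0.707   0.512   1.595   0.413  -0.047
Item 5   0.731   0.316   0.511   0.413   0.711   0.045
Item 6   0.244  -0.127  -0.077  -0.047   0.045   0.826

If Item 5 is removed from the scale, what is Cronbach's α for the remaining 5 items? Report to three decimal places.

Cronbach's α = 0.657

Remaining items: Item 1, Item 2, Item 3, Item 4, Item 6 (k = 5).
Σσ²ᵢ = 2.890 + 1.997 + 1.508 + 1.595 + 0.826 = 8.816
total variance = 8.816 + 2 × 4.878 = 18.572
α (item deleted) = (5/4)·(1 − 8.816/18.572) = 0.657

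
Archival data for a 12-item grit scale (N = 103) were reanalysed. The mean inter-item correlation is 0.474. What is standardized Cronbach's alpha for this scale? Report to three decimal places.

Standardized α = k·r̄ / (1 + (k−1)·r̄) = 12 × 0.474 / (1 + 11 × 0.474)
  = 5.6880 / 6.2140 = 0.915

standardized Cronbach's alpha = 0.915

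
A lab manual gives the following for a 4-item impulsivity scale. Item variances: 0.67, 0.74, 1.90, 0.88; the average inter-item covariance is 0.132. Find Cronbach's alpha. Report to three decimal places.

Cronbach's alpha = 0.366

Σσᵢ² = 0.67 + 0.74 + 1.90 + 0.88 = 4.19
Sum of the 6 distinct covariances = 6 × 0.132 = 0.792
Var(T) = Σσᵢ² + 2·Σcov = 4.19 + 2 × 0.792 = 5.774
α = (4/3)·(1 − 4.19/5.774) = 0.366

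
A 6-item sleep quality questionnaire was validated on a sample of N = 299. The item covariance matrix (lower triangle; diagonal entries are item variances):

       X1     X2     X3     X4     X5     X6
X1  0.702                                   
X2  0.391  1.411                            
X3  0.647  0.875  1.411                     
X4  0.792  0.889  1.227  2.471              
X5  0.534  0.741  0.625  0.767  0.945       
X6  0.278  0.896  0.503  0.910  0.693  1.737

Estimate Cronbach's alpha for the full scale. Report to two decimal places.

sum of item variances = 0.702 + 1.411 + 1.411 + 2.471 + 0.945 + 1.737 = 8.677
Sum of the distinct covariances = 10.768
σ²_total = 8.677 + 2 × 10.768 = 30.213
α = (k/(k−1))·(1 − sum of item variances/σ²_total) = (6/5)·(1 − 8.677/30.213) = 0.86

Cronbach's alpha = 0.86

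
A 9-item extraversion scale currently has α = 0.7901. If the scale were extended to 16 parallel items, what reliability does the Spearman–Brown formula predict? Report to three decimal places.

predicted reliability = 0.870

Length factor m = 16/9 = 1.7778
α' = m·α / (1 + (m−1)·α)
   = 16/9 × 0.7901 / (1 + (16/9 − 1) × 0.7901)
   = 1.4046 / 1.6145 = 0.870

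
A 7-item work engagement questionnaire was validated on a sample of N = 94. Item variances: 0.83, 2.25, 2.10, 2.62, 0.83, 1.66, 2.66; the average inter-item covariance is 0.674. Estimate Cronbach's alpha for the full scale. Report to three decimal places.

Cronbach's alpha = 0.800

Σσᵢ² = 0.83 + 2.25 + 2.10 + 2.62 + 0.83 + 1.66 + 2.66 = 12.95
Sum of the 21 distinct covariances = 21 × 0.674 = 14.154
Var(T) = Σσᵢ² + 2·Σcov = 12.95 + 2 × 14.154 = 41.258
α = (7/6)·(1 − 12.95/41.258) = 0.800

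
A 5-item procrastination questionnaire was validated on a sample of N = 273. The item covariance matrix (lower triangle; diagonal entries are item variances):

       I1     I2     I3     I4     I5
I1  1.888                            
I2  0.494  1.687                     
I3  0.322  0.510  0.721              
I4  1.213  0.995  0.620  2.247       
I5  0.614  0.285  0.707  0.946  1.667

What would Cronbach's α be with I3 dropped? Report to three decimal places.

Cronbach's α = 0.731

Remaining items: I1, I2, I4, I5 (k = 4).
Σσᵢ² = 1.888 + 1.687 + 2.247 + 1.667 = 7.489
total variance = 7.489 + 2 × 4.547 = 16.583
α (item deleted) = (4/3)·(1 − 7.489/16.583) = 0.731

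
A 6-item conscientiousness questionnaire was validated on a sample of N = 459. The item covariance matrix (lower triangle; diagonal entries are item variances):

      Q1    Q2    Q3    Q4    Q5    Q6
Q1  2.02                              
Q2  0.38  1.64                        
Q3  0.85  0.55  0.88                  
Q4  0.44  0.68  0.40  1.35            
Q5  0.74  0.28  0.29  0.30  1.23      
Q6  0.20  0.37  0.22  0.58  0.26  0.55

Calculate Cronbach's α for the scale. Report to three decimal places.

ΣVar(i) = 2.02 + 1.64 + 0.88 + 1.35 + 1.23 + 0.55 = 7.67
Σ_{i<j} σ_ij = 6.54
σ²_total = 7.67 + 2 × 6.54 = 20.75
α = (k/(k−1))·(1 − ΣVar(i)/σ²_total) = (6/5)·(1 − 7.67/20.75) = 0.756

α = 0.756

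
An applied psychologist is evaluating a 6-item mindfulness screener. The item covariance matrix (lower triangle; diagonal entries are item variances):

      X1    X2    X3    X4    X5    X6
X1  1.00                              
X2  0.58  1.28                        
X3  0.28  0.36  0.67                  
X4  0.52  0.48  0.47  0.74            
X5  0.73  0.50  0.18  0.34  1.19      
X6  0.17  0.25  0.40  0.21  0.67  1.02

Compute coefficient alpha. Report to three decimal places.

α = 0.811

Σσᵢ² = 1.00 + 1.28 + 0.67 + 0.74 + 1.19 + 1.02 = 5.90
Σ_{i<j} σ_ij = 6.14
σ²_total = 5.90 + 2 × 6.14 = 18.18
α = (k/(k−1))·(1 − Σσᵢ²/σ²_total) = (6/5)·(1 − 5.90/18.18) = 0.811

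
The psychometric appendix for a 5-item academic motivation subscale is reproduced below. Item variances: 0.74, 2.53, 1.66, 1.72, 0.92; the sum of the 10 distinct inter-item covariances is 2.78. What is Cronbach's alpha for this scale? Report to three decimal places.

sum of item variances = 0.74 + 2.53 + 1.66 + 1.72 + 0.92 = 7.57
Sum of distinct covariances = 2.78
σ²_T = sum of item variances + 2·Σcov = 7.57 + 2 × 2.78 = 13.13
α = (5/4)·(1 − 7.57/13.13) = 0.529

α = 0.529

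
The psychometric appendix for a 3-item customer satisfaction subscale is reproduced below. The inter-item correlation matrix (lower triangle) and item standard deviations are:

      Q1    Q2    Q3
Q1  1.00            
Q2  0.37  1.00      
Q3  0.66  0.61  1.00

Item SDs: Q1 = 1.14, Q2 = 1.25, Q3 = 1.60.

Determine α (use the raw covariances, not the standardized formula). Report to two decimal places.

α = 0.78

Σσ²ᵢ = 1.14² + 1.25² + 1.60² = 5.4221
Covariances σ_ij = r_ij · s_i · s_j:
  σ(Q1,Q2) = 0.37 × 1.14 × 1.25 = 0.5272
  σ(Q1,Q3) = 0.66 × 1.14 × 1.60 = 1.2038
  σ(Q2,Q3) = 0.61 × 1.25 × 1.60 = 1.2200
σ²_T = Σσ²ᵢ + 2·Σσ_ij = 5.4221 + 2 × 2.9510 = 11.3241
α = (3/2)·(1 − 5.4221/11.3241) = 0.78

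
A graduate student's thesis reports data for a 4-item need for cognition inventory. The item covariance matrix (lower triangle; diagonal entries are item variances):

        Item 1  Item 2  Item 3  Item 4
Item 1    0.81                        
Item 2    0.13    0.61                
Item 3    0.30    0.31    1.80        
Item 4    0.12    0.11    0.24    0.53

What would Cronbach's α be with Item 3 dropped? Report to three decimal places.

Cronbach's α = 0.404

Remaining items: Item 1, Item 2, Item 4 (k = 3).
Σσᵢ² = 0.81 + 0.61 + 0.53 = 1.95
σ²_total = 1.95 + 2 × 0.36 = 2.67
α (item deleted) = (3/2)·(1 − 1.95/2.67) = 0.404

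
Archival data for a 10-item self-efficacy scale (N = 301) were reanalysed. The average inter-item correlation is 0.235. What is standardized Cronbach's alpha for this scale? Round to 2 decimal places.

α = 0.75

Standardized α = k·r̄ / (1 + (k−1)·r̄) = 10 × 0.235 / (1 + 9 × 0.235)
  = 2.3500 / 3.1150 = 0.75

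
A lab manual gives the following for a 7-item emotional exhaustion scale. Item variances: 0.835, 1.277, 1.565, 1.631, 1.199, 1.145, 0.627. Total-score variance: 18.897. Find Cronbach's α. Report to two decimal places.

sum of item variances = 0.835 + 1.277 + 1.565 + 1.631 + 1.199 + 1.145 + 0.627 = 8.279
α = (k/(k−1))·(1 − sum of item variances/Var(T)) = (7/6)·(1 − 8.279/18.897) = 0.66

α = 0.66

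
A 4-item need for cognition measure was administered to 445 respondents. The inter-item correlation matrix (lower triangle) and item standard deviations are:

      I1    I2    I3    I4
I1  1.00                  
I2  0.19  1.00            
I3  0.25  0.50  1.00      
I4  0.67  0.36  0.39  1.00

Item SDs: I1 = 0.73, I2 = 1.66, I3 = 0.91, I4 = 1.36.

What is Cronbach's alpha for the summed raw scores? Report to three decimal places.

Σσ²ᵢ = 0.73² + 1.66² + 0.91² + 1.36² = 5.9662
Covariances σ_ij = r_ij · s_i · s_j:
  σ(I1,I2) = 0.19 × 0.73 × 1.66 = 0.2302
  σ(I1,I3) = 0.25 × 0.73 × 0.91 = 0.1661
  σ(I1,I4) = 0.67 × 0.73 × 1.36 = 0.6652
  σ(I2,I3) = 0.50 × 1.66 × 0.91 = 0.7553
  σ(I2,I4) = 0.36 × 1.66 × 1.36 = 0.8127
  σ(I3,I4) = 0.39 × 0.91 × 1.36 = 0.4827
σ²_T = Σσ²ᵢ + 2·Σσ_ij = 5.9662 + 2 × 3.1122 = 12.1906
α = (4/3)·(1 − 5.9662/12.1906) = 0.681

α = 0.681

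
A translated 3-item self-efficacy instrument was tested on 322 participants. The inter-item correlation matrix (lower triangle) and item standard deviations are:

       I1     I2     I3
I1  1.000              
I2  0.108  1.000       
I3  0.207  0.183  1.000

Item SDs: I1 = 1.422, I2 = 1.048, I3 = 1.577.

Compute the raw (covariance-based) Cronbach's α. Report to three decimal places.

Σσ²ᵢ = 1.422² + 1.048² + 1.577² = 5.6073
Covariances σ_ij = r_ij · s_i · s_j:
  σ(I1,I2) = 0.108 × 1.422 × 1.048 = 0.1609
  σ(I1,I3) = 0.207 × 1.422 × 1.577 = 0.4642
  σ(I2,I3) = 0.183 × 1.048 × 1.577 = 0.3024
σ²_T = Σσ²ᵢ + 2·Σσ_ij = 5.6073 + 2 × 0.9275 = 7.4623
α = (3/2)·(1 − 5.6073/7.4623) = 0.373

Cronbach's α = 0.373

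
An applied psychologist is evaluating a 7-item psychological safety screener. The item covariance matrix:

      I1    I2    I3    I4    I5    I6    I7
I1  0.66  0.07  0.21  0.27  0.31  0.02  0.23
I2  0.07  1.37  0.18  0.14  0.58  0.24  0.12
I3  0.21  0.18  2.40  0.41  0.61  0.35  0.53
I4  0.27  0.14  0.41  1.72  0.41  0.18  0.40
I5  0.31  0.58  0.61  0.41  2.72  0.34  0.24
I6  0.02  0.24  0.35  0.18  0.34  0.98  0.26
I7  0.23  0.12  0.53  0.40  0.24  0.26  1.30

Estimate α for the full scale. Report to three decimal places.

ΣVar(i) = 0.66 + 1.37 + 2.40 + 1.72 + 2.72 + 0.98 + 1.30 = 11.15
Sum of off-diagonal covariances = 6.10
Var(T) = 11.15 + 2 × 6.10 = 23.35
α = (k/(k−1))·(1 − ΣVar(i)/Var(T)) = (7/6)·(1 − 11.15/23.35) = 0.610

α = 0.610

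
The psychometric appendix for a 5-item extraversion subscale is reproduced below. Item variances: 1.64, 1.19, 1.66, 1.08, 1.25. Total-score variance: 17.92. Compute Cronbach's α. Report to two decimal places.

Σσᵢ² = 1.64 + 1.19 + 1.66 + 1.08 + 1.25 = 6.82
α = (k/(k−1))·(1 − Σσᵢ²/total variance) = (5/4)·(1 − 6.82/17.92) = 0.77

α = 0.77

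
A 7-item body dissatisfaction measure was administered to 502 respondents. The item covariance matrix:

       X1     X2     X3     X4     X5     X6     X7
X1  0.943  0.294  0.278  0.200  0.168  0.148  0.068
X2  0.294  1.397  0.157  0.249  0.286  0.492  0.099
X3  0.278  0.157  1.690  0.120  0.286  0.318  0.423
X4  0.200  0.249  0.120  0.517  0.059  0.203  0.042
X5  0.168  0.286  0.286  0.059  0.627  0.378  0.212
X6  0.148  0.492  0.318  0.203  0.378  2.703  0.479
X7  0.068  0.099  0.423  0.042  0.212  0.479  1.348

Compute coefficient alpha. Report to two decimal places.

α = 0.60

Σσ²ᵢ = 0.943 + 1.397 + 1.690 + 0.517 + 0.627 + 2.703 + 1.348 = 9.225
Sum of off-diagonal covariances = 4.959
σ²_T = 9.225 + 2 × 4.959 = 19.143
α = (k/(k−1))·(1 − Σσ²ᵢ/σ²_T) = (7/6)·(1 − 9.225/19.143) = 0.60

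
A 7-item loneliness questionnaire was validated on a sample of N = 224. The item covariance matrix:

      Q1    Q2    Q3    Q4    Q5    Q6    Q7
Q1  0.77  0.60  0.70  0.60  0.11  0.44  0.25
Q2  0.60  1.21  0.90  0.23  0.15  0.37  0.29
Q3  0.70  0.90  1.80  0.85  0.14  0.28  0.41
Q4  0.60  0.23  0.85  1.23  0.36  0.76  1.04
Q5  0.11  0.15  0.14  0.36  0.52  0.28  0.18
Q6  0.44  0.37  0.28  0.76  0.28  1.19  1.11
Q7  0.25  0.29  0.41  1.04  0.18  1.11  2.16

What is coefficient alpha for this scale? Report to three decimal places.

ΣVar(i) = 0.77 + 1.21 + 1.80 + 1.23 + 0.52 + 1.19 + 2.16 = 8.88
Sum of the distinct covariances = 10.05
σ²_total = 8.88 + 2 × 10.05 = 28.98
α = (k/(k−1))·(1 − ΣVar(i)/σ²_total) = (7/6)·(1 − 8.88/28.98) = 0.809

coefficient alpha = 0.809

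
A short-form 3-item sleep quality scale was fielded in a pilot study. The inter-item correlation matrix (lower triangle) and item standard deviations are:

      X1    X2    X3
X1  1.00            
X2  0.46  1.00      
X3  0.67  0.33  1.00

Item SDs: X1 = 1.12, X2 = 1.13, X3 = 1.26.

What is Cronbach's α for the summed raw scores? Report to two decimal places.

Cronbach's α = 0.74

Σσ²ᵢ = 1.12² + 1.13² + 1.26² = 4.1189
Covariances σ_ij = r_ij · s_i · s_j:
  σ(X1,X2) = 0.46 × 1.12 × 1.13 = 0.5822
  σ(X1,X3) = 0.67 × 1.12 × 1.26 = 0.9455
  σ(X2,X3) = 0.33 × 1.13 × 1.26 = 0.4699
σ²_T = Σσ²ᵢ + 2·Σσ_ij = 4.1189 + 2 × 1.9976 = 8.1141
α = (3/2)·(1 − 4.1189/8.1141) = 0.74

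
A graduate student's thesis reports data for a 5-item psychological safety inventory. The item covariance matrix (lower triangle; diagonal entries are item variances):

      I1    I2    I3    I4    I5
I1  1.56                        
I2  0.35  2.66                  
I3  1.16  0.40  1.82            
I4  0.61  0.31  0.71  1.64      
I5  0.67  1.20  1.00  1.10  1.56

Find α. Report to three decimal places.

ΣVar(i) = 1.56 + 2.66 + 1.82 + 1.64 + 1.56 = 9.24
Sum of off-diagonal covariances = 7.51
σ²_T = 9.24 + 2 × 7.51 = 24.26
α = (k/(k−1))·(1 − ΣVar(i)/σ²_T) = (5/4)·(1 − 9.24/24.26) = 0.774

α = 0.774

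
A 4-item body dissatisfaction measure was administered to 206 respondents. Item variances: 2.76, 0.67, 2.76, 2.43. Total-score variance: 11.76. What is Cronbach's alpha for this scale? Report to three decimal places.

Cronbach's alpha = 0.356

ΣVar(i) = 2.76 + 0.67 + 2.76 + 2.43 = 8.62
α = (k/(k−1))·(1 − ΣVar(i)/σ²_total) = (4/3)·(1 − 8.62/11.76) = 0.356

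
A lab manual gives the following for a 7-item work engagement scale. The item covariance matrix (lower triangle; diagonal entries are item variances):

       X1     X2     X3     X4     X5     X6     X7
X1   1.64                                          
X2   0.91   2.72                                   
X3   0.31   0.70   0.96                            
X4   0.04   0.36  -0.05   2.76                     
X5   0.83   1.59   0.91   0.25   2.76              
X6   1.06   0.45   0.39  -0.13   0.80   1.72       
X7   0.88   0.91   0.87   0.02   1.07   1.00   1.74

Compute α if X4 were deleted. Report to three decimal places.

α = 0.825

Remaining items: X1, X2, X3, X5, X6, X7 (k = 6).
ΣVar(i) = 1.64 + 2.72 + 0.96 + 2.76 + 1.72 + 1.74 = 11.54
σ²_total = 11.54 + 2 × 12.68 = 36.90
α (item deleted) = (6/5)·(1 − 11.54/36.90) = 0.825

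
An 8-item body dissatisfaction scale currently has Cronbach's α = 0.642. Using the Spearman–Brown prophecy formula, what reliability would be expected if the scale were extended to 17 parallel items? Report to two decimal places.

predicted reliability = 0.79

Length factor m = 17/8 = 2.1250
α' = m·α / (1 + (m−1)·α)
   = 17/8 × 0.642 / (1 + (17/8 − 1) × 0.642)
   = 1.3642 / 1.7223 = 0.79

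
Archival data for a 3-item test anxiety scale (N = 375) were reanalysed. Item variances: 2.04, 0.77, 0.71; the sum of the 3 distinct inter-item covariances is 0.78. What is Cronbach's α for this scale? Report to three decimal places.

Σσ²ᵢ = 2.04 + 0.77 + 0.71 = 3.52
Sum of distinct covariances = 0.78
σ²_T = Σσ²ᵢ + 2·Σcov = 3.52 + 2 × 0.78 = 5.08
α = (3/2)·(1 − 3.52/5.08) = 0.461

α = 0.461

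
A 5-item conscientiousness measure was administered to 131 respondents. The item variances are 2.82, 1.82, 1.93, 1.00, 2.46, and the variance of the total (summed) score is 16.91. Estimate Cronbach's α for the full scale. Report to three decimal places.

Σσᵢ² = 2.82 + 1.82 + 1.93 + 1.00 + 2.46 = 10.03
α = (k/(k−1))·(1 − Σσᵢ²/σ²_T) = (5/4)·(1 − 10.03/16.91) = 0.509

Cronbach's α = 0.509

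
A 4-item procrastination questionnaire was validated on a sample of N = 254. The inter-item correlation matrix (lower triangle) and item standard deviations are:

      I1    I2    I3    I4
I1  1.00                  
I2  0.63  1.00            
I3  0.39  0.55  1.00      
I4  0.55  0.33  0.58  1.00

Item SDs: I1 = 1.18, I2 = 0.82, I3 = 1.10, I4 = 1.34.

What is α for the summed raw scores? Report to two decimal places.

Σσ²ᵢ = 1.18² + 0.82² + 1.10² + 1.34² = 5.0704
Covariances σ_ij = r_ij · s_i · s_j:
  σ(I1,I2) = 0.63 × 1.18 × 0.82 = 0.6096
  σ(I1,I3) = 0.39 × 1.18 × 1.10 = 0.5062
  σ(I1,I4) = 0.55 × 1.18 × 1.34 = 0.8697
  σ(I2,I3) = 0.55 × 0.82 × 1.10 = 0.4961
  σ(I2,I4) = 0.33 × 0.82 × 1.34 = 0.3626
  σ(I3,I4) = 0.58 × 1.10 × 1.34 = 0.8549
σ²_T = Σσ²ᵢ + 2·Σσ_ij = 5.0704 + 2 × 3.6991 = 12.4686
α = (4/3)·(1 − 5.0704/12.4686) = 0.79

α = 0.79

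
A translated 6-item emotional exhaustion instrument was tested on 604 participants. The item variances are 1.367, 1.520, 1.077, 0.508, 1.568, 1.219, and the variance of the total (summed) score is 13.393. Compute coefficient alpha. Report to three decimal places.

ΣVar(i) = 1.367 + 1.520 + 1.077 + 0.508 + 1.568 + 1.219 = 7.259
α = (k/(k−1))·(1 − ΣVar(i)/σ²_total) = (6/5)·(1 − 7.259/13.393) = 0.550

α = 0.550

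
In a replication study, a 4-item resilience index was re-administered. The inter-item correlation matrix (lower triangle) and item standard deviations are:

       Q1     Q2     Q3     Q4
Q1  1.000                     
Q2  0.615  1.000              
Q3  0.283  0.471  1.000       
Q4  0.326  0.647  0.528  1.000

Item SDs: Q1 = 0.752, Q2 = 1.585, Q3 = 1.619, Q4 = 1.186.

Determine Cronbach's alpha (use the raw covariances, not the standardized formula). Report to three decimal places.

α = 0.767

Σσ²ᵢ = 0.752² + 1.585² + 1.619² + 1.186² = 7.1055
Covariances σ_ij = r_ij · s_i · s_j:
  σ(Q1,Q2) = 0.615 × 0.752 × 1.585 = 0.7330
  σ(Q1,Q3) = 0.283 × 0.752 × 1.619 = 0.3445
  σ(Q1,Q4) = 0.326 × 0.752 × 1.186 = 0.2908
  σ(Q2,Q3) = 0.471 × 1.585 × 1.619 = 1.2086
  σ(Q2,Q4) = 0.647 × 1.585 × 1.186 = 1.2162
  σ(Q3,Q4) = 0.528 × 1.619 × 1.186 = 1.0138
σ²_T = Σσ²ᵢ + 2·Σσ_ij = 7.1055 + 2 × 4.8069 = 16.7193
α = (4/3)·(1 − 7.1055/16.7193) = 0.767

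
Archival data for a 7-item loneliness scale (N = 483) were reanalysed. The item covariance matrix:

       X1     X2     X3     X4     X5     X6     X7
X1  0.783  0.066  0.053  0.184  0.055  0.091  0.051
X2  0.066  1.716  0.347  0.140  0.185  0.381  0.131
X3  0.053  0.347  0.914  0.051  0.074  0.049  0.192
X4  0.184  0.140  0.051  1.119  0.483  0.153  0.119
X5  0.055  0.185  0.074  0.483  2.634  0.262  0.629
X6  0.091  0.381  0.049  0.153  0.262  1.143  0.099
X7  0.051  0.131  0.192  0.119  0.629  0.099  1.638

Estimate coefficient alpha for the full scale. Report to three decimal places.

α = 0.505

Σσ²ᵢ = 0.783 + 1.716 + 0.914 + 1.119 + 2.634 + 1.143 + 1.638 = 9.947
Σ_{i<j} σ_ij = 3.795
σ²_T = 9.947 + 2 × 3.795 = 17.537
α = (k/(k−1))·(1 − Σσ²ᵢ/σ²_T) = (7/6)·(1 − 9.947/17.537) = 0.505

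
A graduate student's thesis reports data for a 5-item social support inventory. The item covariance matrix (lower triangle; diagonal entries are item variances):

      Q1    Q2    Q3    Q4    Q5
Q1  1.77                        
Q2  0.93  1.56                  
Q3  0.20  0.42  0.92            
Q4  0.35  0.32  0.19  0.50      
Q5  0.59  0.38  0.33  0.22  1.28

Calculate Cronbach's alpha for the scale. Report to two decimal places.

α = 0.71

ΣVar(i) = 1.77 + 1.56 + 0.92 + 0.50 + 1.28 = 6.03
Sum of the distinct covariances = 3.93
Var(T) = 6.03 + 2 × 3.93 = 13.89
α = (k/(k−1))·(1 − ΣVar(i)/Var(T)) = (5/4)·(1 − 6.03/13.89) = 0.71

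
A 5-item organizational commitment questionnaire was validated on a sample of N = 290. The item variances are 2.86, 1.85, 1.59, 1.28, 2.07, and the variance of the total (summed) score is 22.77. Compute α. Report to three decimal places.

Σσᵢ² = 2.86 + 1.85 + 1.59 + 1.28 + 2.07 = 9.65
α = (k/(k−1))·(1 − Σσᵢ²/Var(T)) = (5/4)·(1 − 9.65/22.77) = 0.720

α = 0.720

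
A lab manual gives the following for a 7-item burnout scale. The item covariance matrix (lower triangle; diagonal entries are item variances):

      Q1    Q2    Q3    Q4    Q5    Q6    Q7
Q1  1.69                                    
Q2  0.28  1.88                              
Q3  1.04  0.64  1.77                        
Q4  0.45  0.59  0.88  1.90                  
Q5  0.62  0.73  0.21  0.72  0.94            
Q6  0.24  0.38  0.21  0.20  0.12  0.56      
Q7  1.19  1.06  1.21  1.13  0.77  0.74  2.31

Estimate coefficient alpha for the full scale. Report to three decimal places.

α = 0.826

sum of item variances = 1.69 + 1.88 + 1.77 + 1.90 + 0.94 + 0.56 + 2.31 = 11.05
Σ_{i<j} σ_ij = 13.41
σ²_T = 11.05 + 2 × 13.41 = 37.87
α = (k/(k−1))·(1 − sum of item variances/σ²_T) = (7/6)·(1 − 11.05/37.87) = 0.826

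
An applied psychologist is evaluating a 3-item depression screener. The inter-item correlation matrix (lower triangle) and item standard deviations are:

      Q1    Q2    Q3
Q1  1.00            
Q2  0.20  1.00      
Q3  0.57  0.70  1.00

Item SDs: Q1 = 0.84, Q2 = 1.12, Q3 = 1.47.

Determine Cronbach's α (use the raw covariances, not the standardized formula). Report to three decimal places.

Cronbach's α = 0.747

Σσ²ᵢ = 0.84² + 1.12² + 1.47² = 4.1209
Covariances σ_ij = r_ij · s_i · s_j:
  σ(Q1,Q2) = 0.20 × 0.84 × 1.12 = 0.1882
  σ(Q1,Q3) = 0.57 × 0.84 × 1.47 = 0.7038
  σ(Q2,Q3) = 0.70 × 1.12 × 1.47 = 1.1525
σ²_T = Σσ²ᵢ + 2·Σσ_ij = 4.1209 + 2 × 2.0445 = 8.2099
α = (3/2)·(1 − 4.1209/8.2099) = 0.747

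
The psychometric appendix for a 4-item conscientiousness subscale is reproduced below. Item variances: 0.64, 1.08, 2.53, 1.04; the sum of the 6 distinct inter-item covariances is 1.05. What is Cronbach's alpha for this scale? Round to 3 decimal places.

Σσ²ᵢ = 0.64 + 1.08 + 2.53 + 1.04 = 5.29
Sum of distinct covariances = 1.05
σ²_total = Σσ²ᵢ + 2·Σcov = 5.29 + 2 × 1.05 = 7.39
α = (4/3)·(1 − 5.29/7.39) = 0.379

Cronbach's alpha = 0.379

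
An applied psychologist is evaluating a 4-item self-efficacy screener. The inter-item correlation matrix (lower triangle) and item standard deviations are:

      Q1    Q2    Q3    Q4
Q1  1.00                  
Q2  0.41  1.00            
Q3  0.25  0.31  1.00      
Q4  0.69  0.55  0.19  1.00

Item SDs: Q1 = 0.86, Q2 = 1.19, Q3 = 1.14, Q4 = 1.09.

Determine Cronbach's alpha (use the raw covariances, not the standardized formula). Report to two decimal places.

α = 0.71

Σσ²ᵢ = 0.86² + 1.19² + 1.14² + 1.09² = 4.6434
Covariances σ_ij = r_ij · s_i · s_j:
  σ(Q1,Q2) = 0.41 × 0.86 × 1.19 = 0.4196
  σ(Q1,Q3) = 0.25 × 0.86 × 1.14 = 0.2451
  σ(Q1,Q4) = 0.69 × 0.86 × 1.09 = 0.6468
  σ(Q2,Q3) = 0.31 × 1.19 × 1.14 = 0.4205
  σ(Q2,Q4) = 0.55 × 1.19 × 1.09 = 0.7134
  σ(Q3,Q4) = 0.19 × 1.14 × 1.09 = 0.2361
σ²_T = Σσ²ᵢ + 2·Σσ_ij = 4.6434 + 2 × 2.6815 = 10.0064
α = (4/3)·(1 − 4.6434/10.0064) = 0.71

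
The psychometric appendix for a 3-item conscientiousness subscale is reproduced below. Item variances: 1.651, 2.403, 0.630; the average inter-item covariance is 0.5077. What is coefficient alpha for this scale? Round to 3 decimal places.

ΣVar(i) = 1.651 + 2.403 + 0.630 = 4.684
Sum of the 3 distinct covariances = 3 × 0.5077 = 1.5231
Var(T) = ΣVar(i) + 2·Σcov = 4.684 + 2 × 1.5231 = 7.7302
α = (3/2)·(1 − 4.684/7.7302) = 0.591

α = 0.591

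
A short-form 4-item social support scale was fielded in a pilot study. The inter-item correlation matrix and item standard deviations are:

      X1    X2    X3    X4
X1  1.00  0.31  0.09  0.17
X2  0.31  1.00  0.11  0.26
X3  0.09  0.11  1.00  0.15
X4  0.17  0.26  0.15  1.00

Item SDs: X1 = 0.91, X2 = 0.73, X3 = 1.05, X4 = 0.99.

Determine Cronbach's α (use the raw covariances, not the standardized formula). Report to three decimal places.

Cronbach's α = 0.449

Σσ²ᵢ = 0.91² + 0.73² + 1.05² + 0.99² = 3.4436
Covariances σ_ij = r_ij · s_i · s_j:
  σ(X1,X2) = 0.31 × 0.91 × 0.73 = 0.2059
  σ(X1,X3) = 0.09 × 0.91 × 1.05 = 0.0860
  σ(X1,X4) = 0.17 × 0.91 × 0.99 = 0.1532
  σ(X2,X3) = 0.11 × 0.73 × 1.05 = 0.0843
  σ(X2,X4) = 0.26 × 0.73 × 0.99 = 0.1879
  σ(X3,X4) = 0.15 × 1.05 × 0.99 = 0.1559
σ²_T = Σσ²ᵢ + 2·Σσ_ij = 3.4436 + 2 × 0.8732 = 5.1900
α = (4/3)·(1 − 3.4436/5.1900) = 0.449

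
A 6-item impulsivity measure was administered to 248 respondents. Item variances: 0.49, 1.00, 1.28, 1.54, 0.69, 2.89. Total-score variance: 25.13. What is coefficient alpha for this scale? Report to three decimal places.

α = 0.823

Σσ²ᵢ = 0.49 + 1.00 + 1.28 + 1.54 + 0.69 + 2.89 = 7.89
α = (k/(k−1))·(1 − Σσ²ᵢ/σ²_total) = (6/5)·(1 − 7.89/25.13) = 0.823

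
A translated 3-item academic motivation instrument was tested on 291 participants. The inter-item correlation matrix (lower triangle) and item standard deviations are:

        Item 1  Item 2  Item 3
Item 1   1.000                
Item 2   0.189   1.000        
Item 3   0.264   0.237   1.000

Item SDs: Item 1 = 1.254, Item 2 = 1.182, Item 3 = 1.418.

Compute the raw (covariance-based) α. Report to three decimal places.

α = 0.473

Σσ²ᵢ = 1.254² + 1.182² + 1.418² = 4.9804
Covariances σ_ij = r_ij · s_i · s_j:
  σ(Item 1,Item 2) = 0.189 × 1.254 × 1.182 = 0.2801
  σ(Item 1,Item 3) = 0.264 × 1.254 × 1.418 = 0.4694
  σ(Item 2,Item 3) = 0.237 × 1.182 × 1.418 = 0.3972
σ²_T = Σσ²ᵢ + 2·Σσ_ij = 4.9804 + 2 × 1.1467 = 7.2738
α = (3/2)·(1 − 4.9804/7.2738) = 0.473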